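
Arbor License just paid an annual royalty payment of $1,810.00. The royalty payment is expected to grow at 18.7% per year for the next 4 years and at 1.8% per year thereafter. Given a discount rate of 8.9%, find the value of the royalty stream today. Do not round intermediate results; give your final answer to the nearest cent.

D_1 = 2148.47000
D_2 = 2550.23389
D_3 = 3027.12763
D_4 = 3593.20049
Terminal value at year 4: TV = D_4×(1+g_2)/(r−g_2) = 3657.87810/0.071 = 51519.40990
P_0 = D_1/(1+r)^1 + D_2/(1+r)^2 + D_3/(1+r)^3 + D_4/(1+r)^4 + TV/(1+r)^4
    = 1972.88338 + 2150.42477 + 2343.94325 + 2554.87662 + 36631.89291 = 45654.02093

$45654.02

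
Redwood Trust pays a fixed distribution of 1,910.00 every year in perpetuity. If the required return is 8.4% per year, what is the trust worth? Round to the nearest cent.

22738.10

Level perpetuity: PV = C / r = 1,910.00 / 0.084 = 22,738.10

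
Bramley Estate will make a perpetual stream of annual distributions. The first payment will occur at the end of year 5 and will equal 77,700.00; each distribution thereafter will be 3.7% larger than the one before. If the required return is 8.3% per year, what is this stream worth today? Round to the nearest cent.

Value at end of year 4: C₁ / (r − g) = 77,700.00 / (0.083 − 0.037) = 1,689,130.4348
Discount to today: PV = 1,689,130.4348 / (1 + 0.083)^4 = 1,689,130.4348 / 1.375669 = 1,227,861.44

1227861.44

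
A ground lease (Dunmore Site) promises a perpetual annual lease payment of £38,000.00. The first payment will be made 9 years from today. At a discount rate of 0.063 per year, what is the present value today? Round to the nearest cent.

£369978.88

Value at end of year 8: C / r = £38,000.00 / 0.063 = £603,174.6032
Discount to today: PV = £603,174.6032 / (1 + 0.063)^8 = £603,174.6032 / 1.630295 = £369,978.88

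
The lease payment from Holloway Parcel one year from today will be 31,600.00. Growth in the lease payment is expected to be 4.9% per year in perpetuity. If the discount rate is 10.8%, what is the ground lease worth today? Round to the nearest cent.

Growing perpetuity: P = D₁ / (r − g) = 31,600.0000 / (0.108 − 0.049) = 535,593.22

535593.22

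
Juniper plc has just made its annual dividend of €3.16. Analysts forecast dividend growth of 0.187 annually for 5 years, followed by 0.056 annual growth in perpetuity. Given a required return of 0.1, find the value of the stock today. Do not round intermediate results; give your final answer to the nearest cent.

€130.93

D_1 = 3.75092
D_2 = 4.45234
D_3 = 5.28493
D_4 = 6.27321
D_5 = 7.44630
Terminal value at year 5: TV = D_5×(1+g_2)/(r−g_2) = 7.86330/0.044 = 178.71126
P_0 = D_1/(1+r)^1 + D_2/(1+r)^2 + D_3/(1+r)^3 + D_4/(1+r)^4 + D_5/(1+r)^5 + TV/(1+r)^5
    = 3.40993 + 3.67962 + 3.97065 + 4.28469 + 4.62357 + 110.96563 = 130.93408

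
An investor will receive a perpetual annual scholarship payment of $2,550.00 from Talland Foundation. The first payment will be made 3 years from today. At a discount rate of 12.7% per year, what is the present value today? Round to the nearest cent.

$15808.43

Value at end of year 2: C / r = $2,550.00 / 0.127 = $20,078.7402
Discount to today: PV = $20,078.7402 / (1 + 0.127)^2 = $20,078.7402 / 1.270129 = $15,808.43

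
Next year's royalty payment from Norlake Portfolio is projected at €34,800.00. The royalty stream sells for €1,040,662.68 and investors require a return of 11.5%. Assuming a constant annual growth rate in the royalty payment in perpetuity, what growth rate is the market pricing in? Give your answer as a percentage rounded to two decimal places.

P = D₁/(r−g) ⇒ g = r − D₁/P = 0.115 − €34,800.00/€1,040,662.68 = 0.081560

8.16%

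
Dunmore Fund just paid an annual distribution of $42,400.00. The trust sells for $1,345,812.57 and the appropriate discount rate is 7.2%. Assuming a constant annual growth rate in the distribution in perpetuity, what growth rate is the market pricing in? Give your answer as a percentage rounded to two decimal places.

P = D₀(1+g)/(r−g) ⇒ P(r−g) = D₀(1+g) ⇒ g(P+D₀) = P·r − D₀
g = (P·r − D₀)/(P + D₀) = ($1,345,812.57×0.072 − $42,400.00) / ($1,345,812.57 + $42,400.00) = 0.039258

3.93%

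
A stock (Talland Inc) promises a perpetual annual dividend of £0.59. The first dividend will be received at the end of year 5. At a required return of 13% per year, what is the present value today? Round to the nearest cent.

£2.78

Value at end of year 4: C / r = £0.59 / 0.13 = £4.5385
Discount to today: PV = £4.5385 / (1 + 0.13)^4 = £4.5385 / 1.630474 = £2.78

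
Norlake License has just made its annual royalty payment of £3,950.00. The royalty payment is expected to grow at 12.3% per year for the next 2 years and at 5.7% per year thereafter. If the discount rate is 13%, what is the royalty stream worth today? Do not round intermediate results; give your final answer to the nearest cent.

D_1 = 4435.85000
D_2 = 4981.45955
Terminal value at year 2: TV = D_2×(1+g_2)/(r−g_2) = 5265.40274/0.073 = 72128.80472
P_0 = D_1/(1+r)^1 + D_2/(1+r)^2 + TV/(1+r)^2
    = 3925.53097 + 3901.21352 + 56487.43419 = 64314.17869

£64314.18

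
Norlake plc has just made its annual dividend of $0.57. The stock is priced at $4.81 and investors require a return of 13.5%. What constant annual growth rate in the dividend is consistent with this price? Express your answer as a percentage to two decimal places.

P = D₀(1+g)/(r−g) ⇒ P(r−g) = D₀(1+g) ⇒ g(P+D₀) = P·r − D₀
g = (P·r − D₀)/(P + D₀) = ($4.81×0.135 − $0.57) / ($4.81 + $0.57) = 0.014749

1.47%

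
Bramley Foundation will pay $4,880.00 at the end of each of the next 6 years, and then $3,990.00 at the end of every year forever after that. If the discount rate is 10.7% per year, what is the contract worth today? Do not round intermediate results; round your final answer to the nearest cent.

$41087.66

PV of 6-year annuity: $4,880.00 × [1 − (1+0.107)^−6] / 0.107 = 20824.67966
Perpetuity value at year 6: $3,990.00 / 0.107 = 37289.71963
PV of perpetuity: 37289.71963 / (1+0.107)^6 = 20262.98359
Total PV = 20824.67966 + 20262.98359 = 41087.66325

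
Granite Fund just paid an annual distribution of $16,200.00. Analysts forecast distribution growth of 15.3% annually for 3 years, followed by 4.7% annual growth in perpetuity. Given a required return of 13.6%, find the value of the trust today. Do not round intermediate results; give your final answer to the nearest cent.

$249331.20

D_1 = 18678.60000
D_2 = 21536.42580
D_3 = 24831.49895
Terminal value at year 3: TV = D_3×(1+g_2)/(r−g_2) = 25998.57940/0.089 = 292118.86964
P_0 = D_1/(1+r)^1 + D_2/(1+r)^2 + D_3/(1+r)^3 + TV/(1+r)^3
    = 16442.42958 + 16688.48706 + 16938.22675 + 199262.06070 = 249331.20409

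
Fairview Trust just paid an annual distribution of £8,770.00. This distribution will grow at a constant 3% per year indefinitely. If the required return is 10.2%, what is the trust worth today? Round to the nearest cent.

D₁ = D₀ × (1 + g) = £8,770.00 × 1.03 = £9,033.1000
Growing perpetuity: P = D₁ / (r − g) = £9,033.1000 / (0.102 − 0.03) = £125,459.72

£125459.72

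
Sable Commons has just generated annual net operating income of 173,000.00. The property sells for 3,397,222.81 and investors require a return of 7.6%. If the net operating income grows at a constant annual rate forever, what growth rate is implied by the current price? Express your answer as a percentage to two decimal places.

2.39%

P = D₀(1+g)/(r−g) ⇒ P(r−g) = D₀(1+g) ⇒ g(P+D₀) = P·r − D₀
g = (P·r − D₀)/(P + D₀) = (3,397,222.81×0.076 − 173,000.00) / (3,397,222.81 + 173,000.00) = 0.023861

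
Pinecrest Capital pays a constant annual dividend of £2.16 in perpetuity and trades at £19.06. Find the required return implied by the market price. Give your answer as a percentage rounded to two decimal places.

11.33%

P = C/r ⇒ r = C/P = £2.16/£19.06 = 0.113326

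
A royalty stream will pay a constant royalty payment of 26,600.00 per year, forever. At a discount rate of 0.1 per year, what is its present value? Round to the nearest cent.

266000.00

Level perpetuity: PV = C / r = 26,600.00 / 0.1 = 266,000.00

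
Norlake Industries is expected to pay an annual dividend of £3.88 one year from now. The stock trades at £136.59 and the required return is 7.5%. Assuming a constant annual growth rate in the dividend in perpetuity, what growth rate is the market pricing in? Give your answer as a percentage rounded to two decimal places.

4.66%

P = D₁/(r−g) ⇒ g = r − D₁/P = 0.075 − £3.88/£136.59 = 0.046594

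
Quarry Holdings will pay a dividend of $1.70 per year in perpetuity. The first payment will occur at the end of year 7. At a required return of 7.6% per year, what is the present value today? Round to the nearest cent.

Value at end of year 6: C / r = $1.70 / 0.076 = $22.3684
Discount to today: PV = $22.3684 / (1 + 0.076)^6 = $22.3684 / 1.551935 = $14.41

$14.41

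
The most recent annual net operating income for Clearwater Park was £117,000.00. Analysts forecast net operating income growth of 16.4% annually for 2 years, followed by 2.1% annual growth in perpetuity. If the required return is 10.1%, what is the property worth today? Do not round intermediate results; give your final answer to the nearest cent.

D_1 = 136188.00000
D_2 = 158522.83200
Terminal value at year 2: TV = D_2×(1+g_2)/(r−g_2) = 161851.81147/0.08 = 2023147.64340
P_0 = D_1/(1+r)^1 + D_2/(1+r)^2 + TV/(1+r)^2
    = 123694.82289 + 130772.72829 + 1668986.94474 = 1923454.49591

£1923454.50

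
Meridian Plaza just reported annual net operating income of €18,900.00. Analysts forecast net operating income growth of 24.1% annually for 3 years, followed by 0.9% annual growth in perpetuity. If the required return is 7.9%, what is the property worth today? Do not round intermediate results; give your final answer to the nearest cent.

€489976.14

D_1 = 23454.90000
D_2 = 29107.53090
D_3 = 36122.44585
Terminal value at year 3: TV = D_3×(1+g_2)/(r−g_2) = 36447.54786/0.07 = 520679.25514
P_0 = D_1/(1+r)^1 + D_2/(1+r)^2 + D_3/(1+r)^3 + TV/(1+r)^3
    = 21737.62743 + 25001.29346 + 28754.96310 + 414482.25383 = 489976.13782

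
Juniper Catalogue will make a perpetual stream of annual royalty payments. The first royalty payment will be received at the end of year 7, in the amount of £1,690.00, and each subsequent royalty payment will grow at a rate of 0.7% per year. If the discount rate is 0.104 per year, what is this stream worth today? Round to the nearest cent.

£9622.78

Value at end of year 6: C₁ / (r − g) = £1,690.00 / (0.104 − 0.007) = £17,422.6804
Discount to today: PV = £17,422.6804 / (1 + 0.104)^6 = £17,422.6804 / 1.810566 = £9,622.78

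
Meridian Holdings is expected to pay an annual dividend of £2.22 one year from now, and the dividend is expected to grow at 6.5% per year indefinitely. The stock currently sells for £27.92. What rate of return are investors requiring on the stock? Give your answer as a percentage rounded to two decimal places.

P = D₁/(r − g) ⇒ r = D₁/P + g = £2.2200/£27.92 + 0.065 = 0.079513 + 0.065 = 0.144513

14.45%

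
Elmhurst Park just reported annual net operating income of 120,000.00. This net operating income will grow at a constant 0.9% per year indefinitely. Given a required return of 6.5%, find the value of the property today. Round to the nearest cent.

D₁ = D₀ × (1 + g) = 120,000.00 × 1.009 = 121,080.0000
Growing perpetuity: P = D₁ / (r − g) = 121,080.0000 / (0.065 − 0.009) = 2,162,142.86

2162142.86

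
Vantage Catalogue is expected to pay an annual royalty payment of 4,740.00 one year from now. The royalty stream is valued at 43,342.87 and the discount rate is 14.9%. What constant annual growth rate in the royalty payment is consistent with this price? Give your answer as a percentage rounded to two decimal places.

P = D₁/(r−g) ⇒ g = r − D₁/P = 0.149 − 4,740.00/43,342.87 = 0.039639

3.96%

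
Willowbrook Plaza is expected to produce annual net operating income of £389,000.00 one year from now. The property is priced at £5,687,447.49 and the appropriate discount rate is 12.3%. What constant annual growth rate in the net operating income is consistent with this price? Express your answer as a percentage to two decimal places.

5.46%

P = D₁/(r−g) ⇒ g = r − D₁/P = 0.123 − £389,000.00/£5,687,447.49 = 0.054604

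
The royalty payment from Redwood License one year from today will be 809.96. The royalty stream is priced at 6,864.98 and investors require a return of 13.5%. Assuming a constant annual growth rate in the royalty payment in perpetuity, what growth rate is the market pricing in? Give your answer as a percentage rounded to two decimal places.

1.70%

P = D₁/(r−g) ⇒ g = r − D₁/P = 0.135 − 809.96/6,864.98 = 0.017016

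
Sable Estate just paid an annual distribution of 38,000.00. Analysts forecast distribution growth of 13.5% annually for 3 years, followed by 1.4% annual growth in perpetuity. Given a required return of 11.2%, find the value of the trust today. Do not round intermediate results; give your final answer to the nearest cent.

D_1 = 43130.00000
D_2 = 48952.55000
D_3 = 55561.14425
Terminal value at year 3: TV = D_3×(1+g_2)/(r−g_2) = 56339.00027/0.098 = 574887.75785
P_0 = D_1/(1+r)^1 + D_2/(1+r)^2 + D_3/(1+r)^3 + TV/(1+r)^3
    = 38785.97122 + 39588.19905 + 40407.01971 + 418088.95903 = 536870.14900

536870.15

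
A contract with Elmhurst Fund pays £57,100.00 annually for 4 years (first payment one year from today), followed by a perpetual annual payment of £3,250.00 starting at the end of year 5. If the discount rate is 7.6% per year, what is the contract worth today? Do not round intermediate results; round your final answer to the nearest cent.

PV of 4-year annuity: £57,100.00 × [1 − (1+0.076)^−4] / 0.076 = 190818.61109
Perpetuity value at year 4: £3,250.00 / 0.076 = 42763.15789
PV of perpetuity: 42763.15789 / (1+0.076)^4 = 31902.20367
Total PV = 190818.61109 + 31902.20367 = 222720.81476

£222720.81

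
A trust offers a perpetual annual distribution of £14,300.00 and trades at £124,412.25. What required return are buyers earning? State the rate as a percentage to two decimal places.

11.49%

P = C/r ⇒ r = C/P = £14,300.00/£124,412.25 = 0.114940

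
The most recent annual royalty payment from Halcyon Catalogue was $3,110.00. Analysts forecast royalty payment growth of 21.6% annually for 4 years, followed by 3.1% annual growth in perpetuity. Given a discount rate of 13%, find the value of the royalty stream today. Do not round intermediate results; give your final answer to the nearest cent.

$58425.45

D_1 = 3781.76000
D_2 = 4598.62016
D_3 = 5591.92211
D_4 = 6799.77729
Terminal value at year 4: TV = D_4×(1+g_2)/(r−g_2) = 7010.57039/0.099 = 70813.84230
P_0 = D_1/(1+r)^1 + D_2/(1+r)^2 + D_3/(1+r)^3 + D_4/(1+r)^4 + TV/(1+r)^4
    = 3346.69027 + 3601.39413 + 3875.48253 + 4170.43076 + 43431.45566 = 58425.45334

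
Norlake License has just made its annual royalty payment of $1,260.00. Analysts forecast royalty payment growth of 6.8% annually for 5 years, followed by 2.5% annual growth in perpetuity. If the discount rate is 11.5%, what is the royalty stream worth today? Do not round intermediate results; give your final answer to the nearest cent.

$17116.72

D_1 = 1345.68000
D_2 = 1437.18624
D_3 = 1534.91490
D_4 = 1639.28912
D_5 = 1750.76078
Terminal value at year 5: TV = D_5×(1+g_2)/(r−g_2) = 1794.52980/0.09 = 19939.21997
P_0 = D_1/(1+r)^1 + D_2/(1+r)^2 + D_3/(1+r)^3 + D_4/(1+r)^4 + D_5/(1+r)^5 + TV/(1+r)^5
    = 1206.88789 + 1156.01459 + 1107.28572 + 1060.61090 + 1015.90354 + 11570.01249 = 17116.71513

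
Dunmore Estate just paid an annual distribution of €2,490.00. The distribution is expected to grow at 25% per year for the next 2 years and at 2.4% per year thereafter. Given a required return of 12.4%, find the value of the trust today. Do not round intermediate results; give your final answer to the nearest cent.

D_1 = 3112.50000
D_2 = 3890.62500
Terminal value at year 2: TV = D_2×(1+g_2)/(r−g_2) = 3984.00000/0.1 = 39840.00000
P_0 = D_1/(1+r)^1 + D_2/(1+r)^2 + TV/(1+r)^2
    = 2769.12811 + 3079.54639 + 31534.55503 = 37383.22954

€37383.23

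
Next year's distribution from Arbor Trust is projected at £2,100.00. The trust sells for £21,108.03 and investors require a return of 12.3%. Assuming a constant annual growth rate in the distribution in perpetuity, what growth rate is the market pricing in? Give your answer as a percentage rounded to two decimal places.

P = D₁/(r−g) ⇒ g = r − D₁/P = 0.123 − £2,100.00/£21,108.03 = 0.023512

2.35%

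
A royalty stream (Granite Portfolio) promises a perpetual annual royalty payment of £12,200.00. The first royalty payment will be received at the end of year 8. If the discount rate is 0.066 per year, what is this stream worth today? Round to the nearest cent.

Value at end of year 7: C / r = £12,200.00 / 0.066 = £184,848.4848
Discount to today: PV = £184,848.4848 / (1 + 0.066)^7 = £184,848.4848 / 1.564229 = £118,172.24

£118172.24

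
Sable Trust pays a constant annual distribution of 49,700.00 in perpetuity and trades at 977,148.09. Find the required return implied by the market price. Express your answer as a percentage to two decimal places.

5.09%

P = C/r ⇒ r = C/P = 49,700.00/977,148.09 = 0.050862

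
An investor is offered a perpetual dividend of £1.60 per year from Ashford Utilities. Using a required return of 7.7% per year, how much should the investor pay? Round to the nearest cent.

Level perpetuity: PV = C / r = £1.60 / 0.077 = £20.78

£20.78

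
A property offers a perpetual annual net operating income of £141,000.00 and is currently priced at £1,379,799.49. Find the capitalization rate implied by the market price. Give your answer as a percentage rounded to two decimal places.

P = C/r ⇒ r = C/P = £141,000.00/£1,379,799.49 = 0.102189

10.22%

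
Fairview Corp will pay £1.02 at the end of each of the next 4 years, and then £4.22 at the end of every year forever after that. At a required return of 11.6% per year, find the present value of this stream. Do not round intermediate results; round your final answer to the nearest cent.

£26.58

PV of 4-year annuity: £1.02 × [1 − (1+0.116)^−4] / 0.116 = 3.12438
Perpetuity value at year 4: £4.22 / 0.116 = 36.37931
PV of perpetuity: 36.37931 / (1+0.116)^4 = 23.45296
Total PV = 3.12438 + 23.45296 = 26.57734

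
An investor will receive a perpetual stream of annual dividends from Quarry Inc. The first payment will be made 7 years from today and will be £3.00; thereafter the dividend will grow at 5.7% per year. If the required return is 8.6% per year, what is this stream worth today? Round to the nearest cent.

£63.06

Value at end of year 6: C₁ / (r − g) = £3.00 / (0.086 − 0.057) = £103.4483
Discount to today: PV = £103.4483 / (1 + 0.086)^6 = £103.4483 / 1.640510 = £63.06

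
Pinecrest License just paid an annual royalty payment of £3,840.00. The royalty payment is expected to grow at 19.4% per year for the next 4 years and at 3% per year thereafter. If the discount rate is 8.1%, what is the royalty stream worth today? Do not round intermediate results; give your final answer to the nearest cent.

£135244.49

D_1 = 4584.96000
D_2 = 5474.44224
D_3 = 6536.48403
D_4 = 7804.56194
Terminal value at year 4: TV = D_4×(1+g_2)/(r−g_2) = 8038.69880/0.051 = 157621.54501
P_0 = D_1/(1+r)^1 + D_2/(1+r)^2 + D_3/(1+r)^3 + D_4/(1+r)^4 + TV/(1+r)^4
    = 4241.40611 + 4684.77233 + 5174.48489 + 5715.38849 + 115428.43417 = 135244.48598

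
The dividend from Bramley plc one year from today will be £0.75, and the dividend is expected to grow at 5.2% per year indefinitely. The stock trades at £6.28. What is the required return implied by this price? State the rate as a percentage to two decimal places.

17.14%

P = D₁/(r − g) ⇒ r = D₁/P + g = £0.7500/£6.28 + 0.052 = 0.119427 + 0.052 = 0.171427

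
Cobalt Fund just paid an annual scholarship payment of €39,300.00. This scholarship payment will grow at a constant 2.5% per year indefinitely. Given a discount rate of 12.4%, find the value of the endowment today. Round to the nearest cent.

€406893.94

D₁ = D₀ × (1 + g) = €39,300.00 × 1.025 = €40,282.5000
Growing perpetuity: P = D₁ / (r − g) = €40,282.5000 / (0.124 − 0.025) = €406,893.94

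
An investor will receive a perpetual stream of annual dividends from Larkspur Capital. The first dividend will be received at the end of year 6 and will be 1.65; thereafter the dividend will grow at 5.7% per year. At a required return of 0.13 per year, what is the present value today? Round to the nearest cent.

Value at end of year 5: C₁ / (r − g) = 1.65 / (0.13 − 0.057) = 22.6027
Discount to today: PV = 22.6027 / (1 + 0.13)^5 = 22.6027 / 1.842435 = 12.27

12.27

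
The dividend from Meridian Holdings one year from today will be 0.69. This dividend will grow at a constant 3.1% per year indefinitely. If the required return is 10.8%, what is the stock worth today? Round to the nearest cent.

8.96

Growing perpetuity: P = D₁ / (r − g) = 0.6900 / (0.108 − 0.031) = 8.96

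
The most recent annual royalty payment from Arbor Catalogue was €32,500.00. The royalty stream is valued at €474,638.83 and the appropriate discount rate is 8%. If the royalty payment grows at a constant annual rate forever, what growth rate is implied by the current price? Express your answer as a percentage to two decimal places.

1.08%

P = D₀(1+g)/(r−g) ⇒ P(r−g) = D₀(1+g) ⇒ g(P+D₀) = P·r − D₀
g = (P·r − D₀)/(P + D₀) = (€474,638.83×0.08 − €32,500.00) / (€474,638.83 + €32,500.00) = 0.010788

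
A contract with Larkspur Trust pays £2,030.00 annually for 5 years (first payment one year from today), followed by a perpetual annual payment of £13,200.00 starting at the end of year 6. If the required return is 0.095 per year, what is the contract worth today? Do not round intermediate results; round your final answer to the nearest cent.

£96057.82

PV of 5-year annuity: £2,030.00 × [1 − (1+0.095)^−5] / 0.095 = 7794.60884
Perpetuity value at year 5: £13,200.00 / 0.095 = 138947.36842
PV of perpetuity: 138947.36842 / (1+0.095)^5 = 88263.21244
Total PV = 7794.60884 + 88263.21244 = 96057.82128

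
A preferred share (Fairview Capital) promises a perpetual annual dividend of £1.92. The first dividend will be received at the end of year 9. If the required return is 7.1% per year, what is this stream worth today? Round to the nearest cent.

£15.62

Value at end of year 8: C / r = £1.92 / 0.071 = £27.0423
Discount to today: PV = £27.0423 / (1 + 0.071)^8 = £27.0423 / 1.731075 = £15.62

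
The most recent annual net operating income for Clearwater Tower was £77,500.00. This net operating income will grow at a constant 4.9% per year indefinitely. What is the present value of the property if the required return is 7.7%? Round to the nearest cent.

£2903482.14

D₁ = D₀ × (1 + g) = £77,500.00 × 1.049 = £81,297.5000
Growing perpetuity: P = D₁ / (r − g) = £81,297.5000 / (0.077 − 0.049) = £2,903,482.14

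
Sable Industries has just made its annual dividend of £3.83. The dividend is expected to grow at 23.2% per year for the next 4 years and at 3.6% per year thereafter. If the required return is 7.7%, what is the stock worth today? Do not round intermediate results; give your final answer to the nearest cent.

D_1 = 4.71856
D_2 = 5.81327
D_3 = 7.16194
D_4 = 8.82351
Terminal value at year 4: TV = D_4×(1+g_2)/(r−g_2) = 9.14116/0.041 = 222.95515
P_0 = D_1/(1+r)^1 + D_2/(1+r)^2 + D_3/(1+r)^3 + D_4/(1+r)^4 + TV/(1+r)^4
    = 4.38121 + 5.01174 + 5.73302 + 6.55811 + 165.71228 = 187.39637

£187.40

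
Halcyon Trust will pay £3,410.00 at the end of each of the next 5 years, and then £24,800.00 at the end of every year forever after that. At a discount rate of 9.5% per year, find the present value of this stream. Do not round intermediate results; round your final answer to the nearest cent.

PV of 5-year annuity: £3,410.00 × [1 − (1+0.095)^−5] / 0.095 = 13093.40696
Perpetuity value at year 5: £24,800.00 / 0.095 = 261052.63158
PV of perpetuity: 261052.63158 / (1+0.095)^5 = 165827.85367
Total PV = 13093.40696 + 165827.85367 = 178921.26064

£178921.26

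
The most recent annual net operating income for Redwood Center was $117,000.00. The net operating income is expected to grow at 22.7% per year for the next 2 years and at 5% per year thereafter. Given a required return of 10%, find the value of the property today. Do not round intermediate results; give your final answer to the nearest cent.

$3333178.96

D_1 = 143559.00000
D_2 = 176146.89300
Terminal value at year 2: TV = D_2×(1+g_2)/(r−g_2) = 184954.23765/0.05 = 3699084.75300
P_0 = D_1/(1+r)^1 + D_2/(1+r)^2 + TV/(1+r)^2
    = 130508.18182 + 145575.94463 + 3057094.83719 = 3333178.96364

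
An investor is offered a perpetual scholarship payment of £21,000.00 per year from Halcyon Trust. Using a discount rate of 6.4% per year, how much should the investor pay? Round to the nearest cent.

£328125.00

Level perpetuity: PV = C / r = £21,000.00 / 0.064 = £328,125.00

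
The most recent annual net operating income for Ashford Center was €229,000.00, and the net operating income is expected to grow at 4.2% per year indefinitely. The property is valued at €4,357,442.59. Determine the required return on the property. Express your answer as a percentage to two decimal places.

9.68%

D₁ = €229,000.00 × 1.042 = €238,618.0000
P = D₁/(r − g) ⇒ r = D₁/P + g = €238,618.0000/€4,357,442.59 + 0.042 = 0.054761 + 0.042 = 0.096761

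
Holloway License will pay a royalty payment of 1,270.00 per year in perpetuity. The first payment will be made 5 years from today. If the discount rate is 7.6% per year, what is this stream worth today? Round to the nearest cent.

12466.40

Value at end of year 4: C / r = 1,270.00 / 0.076 = 16,710.5263
Discount to today: PV = 16,710.5263 / (1 + 0.076)^4 = 16,710.5263 / 1.340445 = 12,466.40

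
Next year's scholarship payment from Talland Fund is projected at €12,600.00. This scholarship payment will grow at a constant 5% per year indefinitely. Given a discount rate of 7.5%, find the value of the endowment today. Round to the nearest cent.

€504000.00

Growing perpetuity: P = D₁ / (r − g) = €12,600.0000 / (0.075 − 0.05) = €504,000.00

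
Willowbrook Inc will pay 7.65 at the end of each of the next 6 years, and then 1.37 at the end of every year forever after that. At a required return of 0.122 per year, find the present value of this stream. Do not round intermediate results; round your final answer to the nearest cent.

PV of 6-year annuity: 7.65 × [1 − (1+0.122)^−6] / 0.122 = 31.27491
Perpetuity value at year 6: 1.37 / 0.122 = 11.22951
PV of perpetuity: 11.22951 / (1+0.122)^6 = 5.62864
Total PV = 31.27491 + 5.62864 = 36.90355

36.90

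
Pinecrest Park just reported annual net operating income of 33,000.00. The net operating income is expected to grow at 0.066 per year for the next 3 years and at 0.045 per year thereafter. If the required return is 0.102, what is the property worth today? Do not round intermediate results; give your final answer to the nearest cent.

D_1 = 35178.00000
D_2 = 37499.74800
D_3 = 39974.73137
Terminal value at year 3: TV = D_3×(1+g_2)/(r−g_2) = 41773.59428/0.057 = 732870.07508
P_0 = D_1/(1+r)^1 + D_2/(1+r)^2 + D_3/(1+r)^3 + TV/(1+r)^3
    = 31921.96007 + 30879.13742 + 29870.38157 + 547623.66212 = 640295.14118

640295.14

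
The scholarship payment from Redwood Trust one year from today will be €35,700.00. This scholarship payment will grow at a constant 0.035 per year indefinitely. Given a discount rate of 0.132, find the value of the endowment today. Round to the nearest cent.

Growing perpetuity: P = D₁ / (r − g) = €35,700.0000 / (0.132 − 0.035) = €368,041.24

€368041.24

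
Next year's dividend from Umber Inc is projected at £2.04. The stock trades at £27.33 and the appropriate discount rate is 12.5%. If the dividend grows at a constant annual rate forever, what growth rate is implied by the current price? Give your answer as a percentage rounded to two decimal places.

P = D₁/(r−g) ⇒ g = r − D₁/P = 0.125 − £2.04/£27.33 = 0.050357

5.04%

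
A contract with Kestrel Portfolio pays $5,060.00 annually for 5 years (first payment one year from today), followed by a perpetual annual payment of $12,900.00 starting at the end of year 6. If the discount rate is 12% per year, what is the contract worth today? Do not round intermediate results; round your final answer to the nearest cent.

$79238.55

PV of 5-year annuity: $5,060.00 × [1 − (1+0.12)^−5] / 0.12 = 18240.16758
Perpetuity value at year 5: $12,900.00 / 0.12 = 107500.00000
PV of perpetuity: 107500.00000 / (1+0.12)^5 = 60998.38699
Total PV = 18240.16758 + 60998.38699 = 79238.55457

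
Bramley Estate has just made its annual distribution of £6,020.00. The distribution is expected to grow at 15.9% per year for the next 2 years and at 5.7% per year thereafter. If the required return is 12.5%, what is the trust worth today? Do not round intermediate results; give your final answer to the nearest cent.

D_1 = 6977.18000
D_2 = 8086.55162
Terminal value at year 2: TV = D_2×(1+g_2)/(r−g_2) = 8547.48506/0.068 = 125698.30974
P_0 = D_1/(1+r)^1 + D_2/(1+r)^2 + TV/(1+r)^2
    = 6201.93778 + 6389.37412 + 99317.18300 = 111908.49490

£111908.49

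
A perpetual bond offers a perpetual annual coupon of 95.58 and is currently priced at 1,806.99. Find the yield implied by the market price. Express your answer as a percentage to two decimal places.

5.29%

P = C/r ⇒ r = C/P = 95.58/1,806.99 = 0.052895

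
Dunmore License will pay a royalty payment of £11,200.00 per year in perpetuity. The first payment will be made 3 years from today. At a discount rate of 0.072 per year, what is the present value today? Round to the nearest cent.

£135361.75

Value at end of year 2: C / r = £11,200.00 / 0.072 = £155,555.5556
Discount to today: PV = £155,555.5556 / (1 + 0.072)^2 = £155,555.5556 / 1.149184 = £135,361.75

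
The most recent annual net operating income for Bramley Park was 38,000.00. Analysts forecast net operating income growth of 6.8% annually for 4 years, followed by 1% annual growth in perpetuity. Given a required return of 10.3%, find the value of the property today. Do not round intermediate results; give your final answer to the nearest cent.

D_1 = 40584.00000
D_2 = 43343.71200
D_3 = 46291.08442
D_4 = 49438.87816
Terminal value at year 4: TV = D_4×(1+g_2)/(r−g_2) = 49933.26694/0.093 = 536916.84879
P_0 = D_1/(1+r)^1 + D_2/(1+r)^2 + D_3/(1+r)^3 + D_4/(1+r)^4 + TV/(1+r)^4
    = 36794.19764 + 35626.65737 + 34496.16507 + 33401.54515 + 362747.96342 = 503066.52866

503066.53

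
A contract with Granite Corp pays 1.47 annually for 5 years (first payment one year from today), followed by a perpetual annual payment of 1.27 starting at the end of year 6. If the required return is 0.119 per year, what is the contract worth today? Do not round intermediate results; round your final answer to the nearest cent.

PV of 5-year annuity: 1.47 × [1 − (1+0.119)^−5] / 0.119 = 5.31217
Perpetuity value at year 5: 1.27 / 0.119 = 10.67227
PV of perpetuity: 10.67227 / (1+0.119)^5 = 6.08284
Total PV = 5.31217 + 6.08284 = 11.39501

11.40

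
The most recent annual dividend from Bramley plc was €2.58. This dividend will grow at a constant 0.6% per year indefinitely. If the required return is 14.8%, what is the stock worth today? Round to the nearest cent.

D₁ = D₀ × (1 + g) = €2.58 × 1.006 = €2.5955
Growing perpetuity: P = D₁ / (r − g) = €2.5955 / (0.148 − 0.006) = €18.28

€18.28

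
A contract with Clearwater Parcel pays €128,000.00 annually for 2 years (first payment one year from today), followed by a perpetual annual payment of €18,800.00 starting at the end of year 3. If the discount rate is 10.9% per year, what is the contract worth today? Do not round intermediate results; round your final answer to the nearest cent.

PV of 2-year annuity: €128,000.00 × [1 − (1+0.109)^−2] / 0.109 = 219494.40637
Perpetuity value at year 2: €18,800.00 / 0.109 = 172477.06422
PV of perpetuity: 172477.06422 / (1+0.109)^2 = 140238.82328
Total PV = 219494.40637 + 140238.82328 = 359733.22965

€359733.23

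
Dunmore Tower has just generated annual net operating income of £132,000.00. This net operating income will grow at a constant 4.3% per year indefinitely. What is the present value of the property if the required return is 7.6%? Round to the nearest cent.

£4172000.00

D₁ = D₀ × (1 + g) = £132,000.00 × 1.043 = £137,676.0000
Growing perpetuity: P = D₁ / (r − g) = £137,676.0000 / (0.076 − 0.043) = £4,172,000.00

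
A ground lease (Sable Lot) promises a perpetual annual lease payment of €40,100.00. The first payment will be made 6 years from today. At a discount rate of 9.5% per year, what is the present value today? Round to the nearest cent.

Value at end of year 5: C / r = €40,100.00 / 0.095 = €422,105.2632
Discount to today: PV = €422,105.2632 / (1 + 0.095)^5 = €422,105.2632 / 1.574239 = €268,132.94

€268132.94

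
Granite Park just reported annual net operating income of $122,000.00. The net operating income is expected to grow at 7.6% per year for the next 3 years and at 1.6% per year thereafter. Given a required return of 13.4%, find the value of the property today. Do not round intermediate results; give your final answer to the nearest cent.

D_1 = 131272.00000
D_2 = 141248.67200
D_3 = 151983.57107
Terminal value at year 3: TV = D_3×(1+g_2)/(r−g_2) = 154415.30821/0.118 = 1308604.30686
P_0 = D_1/(1+r)^1 + D_2/(1+r)^2 + D_3/(1+r)^3 + TV/(1+r)^3
    = 115760.14109 + 109839.42841 + 104221.53877 + 897365.11350 = 1227186.22178

$1227186.22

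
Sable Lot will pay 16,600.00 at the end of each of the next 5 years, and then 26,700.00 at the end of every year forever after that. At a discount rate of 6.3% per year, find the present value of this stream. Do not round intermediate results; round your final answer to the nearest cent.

381609.63

PV of 5-year annuity: 16,600.00 × [1 − (1+0.063)^−5] / 0.063 = 69358.23649
Perpetuity value at year 5: 26,700.00 / 0.063 = 423809.52381
PV of perpetuity: 423809.52381 / (1+0.063)^5 = 312251.39645
Total PV = 69358.23649 + 312251.39645 = 381609.63293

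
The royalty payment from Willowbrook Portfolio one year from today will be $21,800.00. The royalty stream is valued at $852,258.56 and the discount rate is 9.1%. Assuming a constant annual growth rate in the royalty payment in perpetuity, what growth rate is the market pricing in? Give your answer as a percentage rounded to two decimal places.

P = D₁/(r−g) ⇒ g = r − D₁/P = 0.091 − $21,800.00/$852,258.56 = 0.065421

6.54%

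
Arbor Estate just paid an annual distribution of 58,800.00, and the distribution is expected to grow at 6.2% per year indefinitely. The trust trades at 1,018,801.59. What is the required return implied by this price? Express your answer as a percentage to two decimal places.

D₁ = 58,800.00 × 1.062 = 62,445.6000
P = D₁/(r − g) ⇒ r = D₁/P + g = 62,445.6000/1,018,801.59 + 0.062 = 0.061293 + 0.062 = 0.123293

12.33%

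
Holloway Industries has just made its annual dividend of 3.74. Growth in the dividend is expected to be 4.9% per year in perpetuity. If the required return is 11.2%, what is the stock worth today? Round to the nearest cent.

D₁ = D₀ × (1 + g) = 3.74 × 1.049 = 3.9233
Growing perpetuity: P = D₁ / (r − g) = 3.9233 / (0.112 − 0.049) = 62.27

62.27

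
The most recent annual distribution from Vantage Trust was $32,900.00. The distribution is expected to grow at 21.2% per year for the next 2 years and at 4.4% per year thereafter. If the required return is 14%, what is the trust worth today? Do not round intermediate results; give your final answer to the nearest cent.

$476573.82

D_1 = 39874.80000
D_2 = 48328.25760
Terminal value at year 2: TV = D_2×(1+g_2)/(r−g_2) = 50454.70093/0.096 = 525569.80140
P_0 = D_1/(1+r)^1 + D_2/(1+r)^2 + TV/(1+r)^2
    = 34977.89474 + 37187.02493 + 404408.89612 = 476573.81579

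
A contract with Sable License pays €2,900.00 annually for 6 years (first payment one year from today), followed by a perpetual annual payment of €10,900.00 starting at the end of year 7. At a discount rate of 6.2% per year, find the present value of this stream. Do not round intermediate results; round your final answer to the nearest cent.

€136713.84

PV of 6-year annuity: €2,900.00 × [1 − (1+0.062)^−6] / 0.062 = 14171.07013
Perpetuity value at year 6: €10,900.00 / 0.062 = 175806.45161
PV of perpetuity: 175806.45161 / (1+0.062)^6 = 122542.77421
Total PV = 14171.07013 + 122542.77421 = 136713.84434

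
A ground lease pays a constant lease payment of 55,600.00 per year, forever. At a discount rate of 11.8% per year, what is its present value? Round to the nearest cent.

Level perpetuity: PV = C / r = 55,600.00 / 0.118 = 471,186.44

471186.44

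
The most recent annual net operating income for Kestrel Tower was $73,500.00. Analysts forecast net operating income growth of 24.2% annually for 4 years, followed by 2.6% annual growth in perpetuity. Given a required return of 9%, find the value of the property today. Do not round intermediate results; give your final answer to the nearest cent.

$2398068.24

D_1 = 91287.00000
D_2 = 113378.45400
D_3 = 140816.03987
D_4 = 174893.52152
Terminal value at year 4: TV = D_4×(1+g_2)/(r−g_2) = 179440.75308/0.064 = 2803761.76680
P_0 = D_1/(1+r)^1 + D_2/(1+r)^2 + D_3/(1+r)^3 + D_4/(1+r)^4 + TV/(1+r)^4
    = 83749.54128 + 95428.37640 + 108735.81971 + 123898.97989 + 1986255.52142 = 2398068.23872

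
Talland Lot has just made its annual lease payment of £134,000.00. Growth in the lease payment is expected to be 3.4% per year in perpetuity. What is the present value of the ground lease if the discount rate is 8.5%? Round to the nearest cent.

£2716784.31

D₁ = D₀ × (1 + g) = £134,000.00 × 1.034 = £138,556.0000
Growing perpetuity: P = D₁ / (r − g) = £138,556.0000 / (0.085 − 0.034) = £2,716,784.31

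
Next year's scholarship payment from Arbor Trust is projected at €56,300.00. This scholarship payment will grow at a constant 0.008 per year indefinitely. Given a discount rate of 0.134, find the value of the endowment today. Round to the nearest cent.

Growing perpetuity: P = D₁ / (r − g) = €56,300.0000 / (0.134 − 0.008) = €446,825.40

€446825.40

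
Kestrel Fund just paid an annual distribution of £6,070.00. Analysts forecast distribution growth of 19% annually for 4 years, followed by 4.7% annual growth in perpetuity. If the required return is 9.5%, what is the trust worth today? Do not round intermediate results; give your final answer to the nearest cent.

D_1 = 7223.30000
D_2 = 8595.72700
D_3 = 10228.91513
D_4 = 12172.40900
Terminal value at year 4: TV = D_4×(1+g_2)/(r−g_2) = 12744.51223/0.048 = 265510.67142
P_0 = D_1/(1+r)^1 + D_2/(1+r)^2 + D_3/(1+r)^3 + D_4/(1+r)^4 + TV/(1+r)^4
    = 6596.62100 + 7168.93059 + 7790.89260 + 8466.81479 + 184682.39768 = 214705.65667

£214705.66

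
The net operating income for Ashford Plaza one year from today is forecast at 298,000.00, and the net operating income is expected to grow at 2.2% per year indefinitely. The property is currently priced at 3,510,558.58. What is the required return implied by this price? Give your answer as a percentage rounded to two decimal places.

10.69%

P = D₁/(r − g) ⇒ r = D₁/P + g = 298,000.0000/3,510,558.58 + 0.022 = 0.084887 + 0.022 = 0.106887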